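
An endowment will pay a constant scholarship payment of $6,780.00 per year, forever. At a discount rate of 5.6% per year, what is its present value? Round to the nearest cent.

Level perpetuity: PV = C / r = $6,780.00 / 0.056 = $121,071.43

$121071.43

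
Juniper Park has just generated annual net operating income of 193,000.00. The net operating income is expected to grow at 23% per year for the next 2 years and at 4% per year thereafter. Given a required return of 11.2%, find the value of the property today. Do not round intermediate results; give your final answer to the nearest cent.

3860433.90

D_1 = 237390.00000
D_2 = 291989.70000
Terminal value at year 2: TV = D_2×(1+g_2)/(r−g_2) = 303669.28800/0.072 = 4217629.00000
P_0 = D_1/(1+r)^1 + D_2/(1+r)^2 + TV/(1+r)^2
    = 213480.21583 + 236133.69197 + 3410819.99508 = 3860433.90288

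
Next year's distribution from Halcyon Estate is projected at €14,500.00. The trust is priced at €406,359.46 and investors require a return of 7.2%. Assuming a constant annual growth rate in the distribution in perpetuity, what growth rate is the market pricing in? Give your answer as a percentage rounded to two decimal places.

3.63%

P = D₁/(r−g) ⇒ g = r − D₁/P = 0.072 − €14,500.00/€406,359.46 = 0.036317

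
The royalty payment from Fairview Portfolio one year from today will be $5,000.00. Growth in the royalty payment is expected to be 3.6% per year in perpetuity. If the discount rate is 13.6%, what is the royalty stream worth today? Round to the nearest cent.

Growing perpetuity: P = D₁ / (r − g) = $5,000.0000 / (0.136 − 0.036) = $50,000.00

$50000.00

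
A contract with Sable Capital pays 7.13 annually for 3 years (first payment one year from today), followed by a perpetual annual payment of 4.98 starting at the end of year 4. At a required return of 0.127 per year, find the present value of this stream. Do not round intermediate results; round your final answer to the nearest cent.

44.32

PV of 3-year annuity: 7.13 × [1 − (1+0.127)^−3] / 0.127 = 16.92115
Perpetuity value at year 3: 4.98 / 0.127 = 39.21260
PV of perpetuity: 39.21260 / (1+0.127)^3 = 27.39390
Total PV = 16.92115 + 27.39390 = 44.31505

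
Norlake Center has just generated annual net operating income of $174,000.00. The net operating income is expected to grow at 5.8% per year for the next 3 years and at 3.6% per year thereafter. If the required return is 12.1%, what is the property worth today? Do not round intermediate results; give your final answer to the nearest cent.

D_1 = 184092.00000
D_2 = 194769.33600
D_3 = 206065.95749
Terminal value at year 3: TV = D_3×(1+g_2)/(r−g_2) = 213484.33196/0.085 = 2511580.37597
P_0 = D_1/(1+r)^1 + D_2/(1+r)^2 + D_3/(1+r)^3 + TV/(1+r)^3
    = 164221.23104 + 154992.02716 + 146281.50288 + 1782913.37633 = 2248408.13742

$2248408.14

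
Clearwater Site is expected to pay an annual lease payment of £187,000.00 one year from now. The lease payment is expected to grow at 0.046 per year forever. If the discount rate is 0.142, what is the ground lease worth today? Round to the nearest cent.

£1947916.67

Growing perpetuity: P = D₁ / (r − g) = £187,000.0000 / (0.142 − 0.046) = £1,947,916.67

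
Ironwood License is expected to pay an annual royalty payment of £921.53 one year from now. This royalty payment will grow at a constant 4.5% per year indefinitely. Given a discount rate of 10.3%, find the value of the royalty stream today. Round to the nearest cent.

Growing perpetuity: P = D₁ / (r − g) = £921.5300 / (0.103 − 0.045) = £15,888.45

£15888.45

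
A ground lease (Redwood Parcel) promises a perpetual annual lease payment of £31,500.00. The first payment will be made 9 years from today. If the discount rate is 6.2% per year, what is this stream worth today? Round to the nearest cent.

Value at end of year 8: C / r = £31,500.00 / 0.062 = £508,064.5161
Discount to today: PV = £508,064.5161 / (1 + 0.062)^8 = £508,064.5161 / 1.618066 = £313,995.00

£313995.00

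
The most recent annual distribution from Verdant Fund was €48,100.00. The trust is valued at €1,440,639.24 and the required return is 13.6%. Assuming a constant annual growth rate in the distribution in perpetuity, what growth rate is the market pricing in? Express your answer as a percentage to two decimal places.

9.93%

P = D₀(1+g)/(r−g) ⇒ P(r−g) = D₀(1+g) ⇒ g(P+D₀) = P·r − D₀
g = (P·r − D₀)/(P + D₀) = (€1,440,639.24×0.136 − €48,100.00) / (€1,440,639.24 + €48,100.00) = 0.099297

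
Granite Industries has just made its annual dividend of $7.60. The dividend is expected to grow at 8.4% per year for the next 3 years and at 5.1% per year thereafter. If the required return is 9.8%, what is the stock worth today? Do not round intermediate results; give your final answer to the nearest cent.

D_1 = 8.23840
D_2 = 8.93043
D_3 = 9.68058
Terminal value at year 3: TV = D_3×(1+g_2)/(r−g_2) = 10.17429/0.047 = 216.47428
P_0 = D_1/(1+r)^1 + D_2/(1+r)^2 + D_3/(1+r)^3 + TV/(1+r)^3
    = 7.50310 + 7.40743 + 7.31298 + 163.53069 = 185.75420

$185.75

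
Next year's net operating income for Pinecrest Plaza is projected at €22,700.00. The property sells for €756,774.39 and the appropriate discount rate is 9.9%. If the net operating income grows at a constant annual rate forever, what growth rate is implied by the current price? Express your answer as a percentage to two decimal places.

P = D₁/(r−g) ⇒ g = r − D₁/P = 0.099 − €22,700.00/€756,774.39 = 0.069004

6.90%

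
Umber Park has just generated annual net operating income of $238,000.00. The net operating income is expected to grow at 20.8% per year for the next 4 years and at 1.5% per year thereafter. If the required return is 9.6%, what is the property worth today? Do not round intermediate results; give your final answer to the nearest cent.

D_1 = 287504.00000
D_2 = 347304.83200
D_3 = 419544.23706
D_4 = 506809.43836
Terminal value at year 4: TV = D_4×(1+g_2)/(r−g_2) = 514411.57994/0.081 = 6350760.24616
P_0 = D_1/(1+r)^1 + D_2/(1+r)^2 + D_3/(1+r)^3 + D_4/(1+r)^4 + TV/(1+r)^4
    = 262321.16788 + 289127.71059 + 318673.60802 + 351238.79424 + 4401325.63152 = 5622686.91225

$5622686.91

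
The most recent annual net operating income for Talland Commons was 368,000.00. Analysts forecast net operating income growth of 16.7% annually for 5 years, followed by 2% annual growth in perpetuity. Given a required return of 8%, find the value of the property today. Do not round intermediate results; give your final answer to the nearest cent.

D_1 = 429456.00000
D_2 = 501175.15200
D_3 = 584871.40238
D_4 = 682544.92658
D_5 = 796529.92932
Terminal value at year 5: TV = D_5×(1+g_2)/(r−g_2) = 812460.52791/0.06 = 13541008.79846
P_0 = D_1/(1+r)^1 + D_2/(1+r)^2 + D_3/(1+r)^3 + D_4/(1+r)^4 + D_5/(1+r)^5 + TV/(1+r)^5
    = 397644.44444 + 429676.91358 + 464289.77606 + 501690.89691 + 542104.88583 + 9215783.05912 = 11551189.97595

11551189.98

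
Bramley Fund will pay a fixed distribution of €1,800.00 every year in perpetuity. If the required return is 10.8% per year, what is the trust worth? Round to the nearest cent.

Level perpetuity: PV = C / r = €1,800.00 / 0.108 = €16,666.67

€16666.67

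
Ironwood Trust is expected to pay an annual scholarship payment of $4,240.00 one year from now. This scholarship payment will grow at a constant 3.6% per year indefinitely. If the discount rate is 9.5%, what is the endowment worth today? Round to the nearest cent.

Growing perpetuity: P = D₁ / (r − g) = $4,240.0000 / (0.095 − 0.036) = $71,864.41

$71864.41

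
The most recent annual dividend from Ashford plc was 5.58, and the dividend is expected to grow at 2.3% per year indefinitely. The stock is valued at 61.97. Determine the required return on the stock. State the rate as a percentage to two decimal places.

D₁ = 5.58 × 1.023 = 5.7083
P = D₁/(r − g) ⇒ r = D₁/P + g = 5.7083/61.97 + 0.023 = 0.092115 + 0.023 = 0.115115

11.51%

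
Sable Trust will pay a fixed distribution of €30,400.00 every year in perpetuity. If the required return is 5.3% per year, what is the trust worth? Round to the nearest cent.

€573584.91

Level perpetuity: PV = C / r = €30,400.00 / 0.053 = €573,584.91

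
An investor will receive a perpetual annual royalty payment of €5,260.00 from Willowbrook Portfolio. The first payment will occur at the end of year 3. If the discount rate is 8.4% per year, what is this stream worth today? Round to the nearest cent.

Value at end of year 2: C / r = €5,260.00 / 0.084 = €62,619.0476
Discount to today: PV = €62,619.0476 / (1 + 0.084)^2 = €62,619.0476 / 1.175056 = €53,290.27

€53290.27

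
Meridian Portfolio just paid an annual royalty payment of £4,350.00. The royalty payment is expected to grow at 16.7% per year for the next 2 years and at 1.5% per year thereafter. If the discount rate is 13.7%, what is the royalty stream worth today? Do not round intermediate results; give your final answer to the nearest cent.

£47172.92

D_1 = 5076.45000
D_2 = 5924.21715
Terminal value at year 2: TV = D_2×(1+g_2)/(r−g_2) = 6013.08041/0.122 = 49287.54432
P_0 = D_1/(1+r)^1 + D_2/(1+r)^2 + TV/(1+r)^2
    = 4464.77573 + 4582.57983 + 38125.56174 = 47172.91730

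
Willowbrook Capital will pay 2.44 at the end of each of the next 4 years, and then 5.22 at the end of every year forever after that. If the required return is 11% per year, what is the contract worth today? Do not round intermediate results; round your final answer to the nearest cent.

38.83

PV of 4-year annuity: 2.44 × [1 − (1+0.11)^−4] / 0.11 = 7.56997
Perpetuity value at year 4: 5.22 / 0.11 = 47.45455
PV of perpetuity: 47.45455 / (1+0.11)^4 = 31.25978
Total PV = 7.56997 + 31.25978 = 38.82975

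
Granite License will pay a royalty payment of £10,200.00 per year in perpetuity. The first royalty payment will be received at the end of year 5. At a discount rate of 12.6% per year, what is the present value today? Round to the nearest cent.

£50358.88

Value at end of year 4: C / r = £10,200.00 / 0.126 = £80,952.3810
Discount to today: PV = £80,952.3810 / (1 + 0.126)^4 = £80,952.3810 / 1.607510 = £50,358.88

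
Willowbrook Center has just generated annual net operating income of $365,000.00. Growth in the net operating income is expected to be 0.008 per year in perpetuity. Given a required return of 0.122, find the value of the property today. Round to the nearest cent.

$3227368.42

D₁ = D₀ × (1 + g) = $365,000.00 × 1.008 = $367,920.0000
Growing perpetuity: P = D₁ / (r − g) = $367,920.0000 / (0.122 − 0.008) = $3,227,368.42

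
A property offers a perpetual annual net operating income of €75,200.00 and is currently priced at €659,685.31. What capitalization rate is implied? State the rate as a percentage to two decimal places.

11.40%

P = C/r ⇒ r = C/P = €75,200.00/€659,685.31 = 0.113994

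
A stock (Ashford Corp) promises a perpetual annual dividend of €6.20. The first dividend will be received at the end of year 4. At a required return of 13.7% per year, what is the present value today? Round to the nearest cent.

Value at end of year 3: C / r = €6.20 / 0.137 = €45.2555
Discount to today: PV = €45.2555 / (1 + 0.137)^3 = €45.2555 / 1.469878 = €30.79

€30.79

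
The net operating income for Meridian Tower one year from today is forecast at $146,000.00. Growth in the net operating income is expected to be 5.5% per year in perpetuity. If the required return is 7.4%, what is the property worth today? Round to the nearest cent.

Growing perpetuity: P = D₁ / (r − g) = $146,000.0000 / (0.074 − 0.055) = $7,684,210.53

$7684210.53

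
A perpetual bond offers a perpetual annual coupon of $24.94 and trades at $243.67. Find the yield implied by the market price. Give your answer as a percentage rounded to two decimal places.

P = C/r ⇒ r = C/P = $24.94/$243.67 = 0.102352

10.24%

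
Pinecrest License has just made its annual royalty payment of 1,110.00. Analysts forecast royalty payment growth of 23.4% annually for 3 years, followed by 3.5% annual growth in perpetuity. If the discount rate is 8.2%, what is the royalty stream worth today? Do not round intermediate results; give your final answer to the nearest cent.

D_1 = 1369.74000
D_2 = 1690.25916
D_3 = 2085.77980
Terminal value at year 3: TV = D_3×(1+g_2)/(r−g_2) = 2158.78210/0.047 = 45931.53397
P_0 = D_1/(1+r)^1 + D_2/(1+r)^2 + D_3/(1+r)^3 + TV/(1+r)^3
    = 1265.93346 + 1443.77254 + 1646.59456 + 36260.11419 = 40616.41474

40616.41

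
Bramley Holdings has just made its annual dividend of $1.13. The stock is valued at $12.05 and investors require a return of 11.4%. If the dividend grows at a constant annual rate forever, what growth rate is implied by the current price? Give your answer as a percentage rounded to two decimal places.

P = D₀(1+g)/(r−g) ⇒ P(r−g) = D₀(1+g) ⇒ g(P+D₀) = P·r − D₀
g = (P·r − D₀)/(P + D₀) = ($12.05×0.114 − $1.13) / ($12.05 + $1.13) = 0.018490

1.85%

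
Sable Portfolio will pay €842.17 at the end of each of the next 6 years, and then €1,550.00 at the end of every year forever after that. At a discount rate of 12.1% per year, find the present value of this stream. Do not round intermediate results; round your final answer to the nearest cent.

PV of 6-year annuity: €842.17 × [1 − (1+0.121)^−6] / 0.121 = 3452.71961
Perpetuity value at year 6: €1,550.00 / 0.121 = 12809.91736
PV of perpetuity: 12809.91736 / (1+0.121)^6 = 6455.24385
Total PV = 3452.71961 + 6455.24385 = 9907.96345

€9907.96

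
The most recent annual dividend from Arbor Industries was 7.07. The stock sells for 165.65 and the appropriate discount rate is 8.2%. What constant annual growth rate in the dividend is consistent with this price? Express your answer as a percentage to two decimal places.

P = D₀(1+g)/(r−g) ⇒ P(r−g) = D₀(1+g) ⇒ g(P+D₀) = P·r − D₀
g = (P·r − D₀)/(P + D₀) = (165.65×0.082 − 7.07) / (165.65 + 7.07) = 0.037710

3.77%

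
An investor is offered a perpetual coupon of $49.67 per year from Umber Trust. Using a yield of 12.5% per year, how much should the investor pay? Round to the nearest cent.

$397.36

Level perpetuity: PV = C / r = $49.67 / 0.125 = $397.36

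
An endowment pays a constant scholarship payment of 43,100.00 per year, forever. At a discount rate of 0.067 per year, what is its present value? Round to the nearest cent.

Level perpetuity: PV = C / r = 43,100.00 / 0.067 = 643,283.58

643283.58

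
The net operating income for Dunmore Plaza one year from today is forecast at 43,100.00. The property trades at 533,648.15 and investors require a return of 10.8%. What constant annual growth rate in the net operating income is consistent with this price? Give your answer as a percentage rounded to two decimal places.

P = D₁/(r−g) ⇒ g = r − D₁/P = 0.108 − 43,100.00/533,648.15 = 0.027235

2.72%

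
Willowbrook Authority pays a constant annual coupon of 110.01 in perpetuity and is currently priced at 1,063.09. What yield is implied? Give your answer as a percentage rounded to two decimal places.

10.35%

P = C/r ⇒ r = C/P = 110.01/1,063.09 = 0.103481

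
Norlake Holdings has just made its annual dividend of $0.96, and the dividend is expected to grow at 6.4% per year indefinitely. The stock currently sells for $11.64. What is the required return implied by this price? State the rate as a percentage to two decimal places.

15.18%

D₁ = $0.96 × 1.064 = $1.0214
P = D₁/(r − g) ⇒ r = D₁/P + g = $1.0214/$11.64 + 0.064 = 0.087753 + 0.064 = 0.151753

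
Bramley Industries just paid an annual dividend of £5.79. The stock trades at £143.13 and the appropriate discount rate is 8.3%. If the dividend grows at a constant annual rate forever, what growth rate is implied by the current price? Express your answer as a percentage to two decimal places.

4.09%

P = D₀(1+g)/(r−g) ⇒ P(r−g) = D₀(1+g) ⇒ g(P+D₀) = P·r − D₀
g = (P·r − D₀)/(P + D₀) = (£143.13×0.083 − £5.79) / (£143.13 + £5.79) = 0.040893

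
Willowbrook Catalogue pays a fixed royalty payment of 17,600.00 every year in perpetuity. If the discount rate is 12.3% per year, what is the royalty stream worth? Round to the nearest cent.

143089.43

Level perpetuity: PV = C / r = 17,600.00 / 0.123 = 143,089.43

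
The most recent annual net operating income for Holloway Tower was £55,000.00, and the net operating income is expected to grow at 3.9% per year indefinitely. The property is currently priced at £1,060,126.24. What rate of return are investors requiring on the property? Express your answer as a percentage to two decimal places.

D₁ = £55,000.00 × 1.039 = £57,145.0000
P = D₁/(r − g) ⇒ r = D₁/P + g = £57,145.0000/£1,060,126.24 + 0.039 = 0.053904 + 0.039 = 0.092904

9.29%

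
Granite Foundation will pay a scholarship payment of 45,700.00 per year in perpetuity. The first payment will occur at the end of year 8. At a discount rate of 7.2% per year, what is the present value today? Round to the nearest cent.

390139.75

Value at end of year 7: C / r = 45,700.00 / 0.072 = 634,722.2222
Discount to today: PV = 634,722.2222 / (1 + 0.072)^7 = 634,722.2222 / 1.626910 = 390,139.75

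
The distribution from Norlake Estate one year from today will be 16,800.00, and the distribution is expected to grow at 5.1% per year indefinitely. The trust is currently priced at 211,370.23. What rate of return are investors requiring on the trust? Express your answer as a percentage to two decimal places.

13.05%

P = D₁/(r − g) ⇒ r = D₁/P + g = 16,800.0000/211,370.23 + 0.051 = 0.079481 + 0.051 = 0.130481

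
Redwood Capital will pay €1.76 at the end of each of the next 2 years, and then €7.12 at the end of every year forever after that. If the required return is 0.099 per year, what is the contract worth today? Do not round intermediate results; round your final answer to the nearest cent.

PV of 2-year annuity: €1.76 × [1 − (1+0.099)^−2] / 0.099 = 3.05865
Perpetuity value at year 2: €7.12 / 0.099 = 71.91919
PV of perpetuity: 71.91919 / (1+0.099)^2 = 59.54556
Total PV = 3.05865 + 59.54556 = 62.60421

€62.60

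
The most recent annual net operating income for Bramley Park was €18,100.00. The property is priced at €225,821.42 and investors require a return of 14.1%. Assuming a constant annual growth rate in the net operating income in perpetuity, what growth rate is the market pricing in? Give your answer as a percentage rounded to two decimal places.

P = D₀(1+g)/(r−g) ⇒ P(r−g) = D₀(1+g) ⇒ g(P+D₀) = P·r − D₀
g = (P·r − D₀)/(P + D₀) = (€225,821.42×0.141 − €18,100.00) / (€225,821.42 + €18,100.00) = 0.056333

5.63%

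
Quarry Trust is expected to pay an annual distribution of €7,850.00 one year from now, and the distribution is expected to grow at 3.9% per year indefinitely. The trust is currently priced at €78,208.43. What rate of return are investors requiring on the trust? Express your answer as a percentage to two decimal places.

13.94%

P = D₁/(r − g) ⇒ r = D₁/P + g = €7,850.0000/€78,208.43 + 0.039 = 0.100373 + 0.039 = 0.139373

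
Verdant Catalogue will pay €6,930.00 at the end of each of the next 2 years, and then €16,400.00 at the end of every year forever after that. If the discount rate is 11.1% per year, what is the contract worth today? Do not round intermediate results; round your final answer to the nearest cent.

PV of 2-year annuity: €6,930.00 × [1 − (1+0.111)^−2] / 0.111 = 11852.04659
Perpetuity value at year 2: €16,400.00 / 0.111 = 147747.74775
PV of perpetuity: 147747.74775 / (1+0.111)^2 = 119699.61440
Total PV = 11852.04659 + 119699.61440 = 131551.66099

€131551.66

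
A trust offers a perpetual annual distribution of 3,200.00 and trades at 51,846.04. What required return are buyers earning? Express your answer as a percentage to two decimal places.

P = C/r ⇒ r = C/P = 3,200.00/51,846.04 = 0.061721

6.17%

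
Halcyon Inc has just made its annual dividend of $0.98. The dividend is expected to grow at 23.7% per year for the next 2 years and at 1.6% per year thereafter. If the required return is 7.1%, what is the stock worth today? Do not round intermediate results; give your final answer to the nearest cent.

$26.59

D_1 = 1.21226
D_2 = 1.49957
Terminal value at year 2: TV = D_2×(1+g_2)/(r−g_2) = 1.52356/0.055 = 27.70107
P_0 = D_1/(1+r)^1 + D_2/(1+r)^2 + TV/(1+r)^2
    = 1.13190 + 1.30733 + 24.15002 = 26.58925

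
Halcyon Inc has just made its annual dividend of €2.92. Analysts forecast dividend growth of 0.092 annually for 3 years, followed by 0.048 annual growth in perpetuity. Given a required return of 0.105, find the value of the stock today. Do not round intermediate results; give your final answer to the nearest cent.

€60.37

D_1 = 3.18864
D_2 = 3.48199
D_3 = 3.80234
Terminal value at year 3: TV = D_3×(1+g_2)/(r−g_2) = 3.98485/0.057 = 69.90966
P_0 = D_1/(1+r)^1 + D_2/(1+r)^2 + D_3/(1+r)^3 + TV/(1+r)^3
    = 2.88565 + 2.85170 + 2.81815 + 51.81439 = 60.36988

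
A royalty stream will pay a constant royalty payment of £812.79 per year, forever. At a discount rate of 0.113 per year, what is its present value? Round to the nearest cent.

£7192.83

Level perpetuity: PV = C / r = £812.79 / 0.113 = £7,192.83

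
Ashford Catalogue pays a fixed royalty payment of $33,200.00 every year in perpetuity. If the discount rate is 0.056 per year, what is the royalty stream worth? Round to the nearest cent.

Level perpetuity: PV = C / r = $33,200.00 / 0.056 = $592,857.14

$592857.14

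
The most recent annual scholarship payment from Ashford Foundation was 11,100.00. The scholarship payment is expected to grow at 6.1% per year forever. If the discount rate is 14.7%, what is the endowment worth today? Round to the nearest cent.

136943.02

D₁ = D₀ × (1 + g) = 11,100.00 × 1.061 = 11,777.1000
Growing perpetuity: P = D₁ / (r − g) = 11,777.1000 / (0.147 − 0.061) = 136,943.02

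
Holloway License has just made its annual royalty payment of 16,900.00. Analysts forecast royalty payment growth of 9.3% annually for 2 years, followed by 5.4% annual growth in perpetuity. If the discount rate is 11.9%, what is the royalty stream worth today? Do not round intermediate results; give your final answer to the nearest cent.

D_1 = 18471.70000
D_2 = 20189.56810
Terminal value at year 2: TV = D_2×(1+g_2)/(r−g_2) = 21279.80478/0.065 = 327381.61196
P_0 = D_1/(1+r)^1 + D_2/(1+r)^2 + TV/(1+r)^2
    = 16507.32797 + 16123.77969 + 261453.28912 = 294084.39678

294084.40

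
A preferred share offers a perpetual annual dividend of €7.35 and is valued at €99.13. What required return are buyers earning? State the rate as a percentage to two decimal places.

P = C/r ⇒ r = C/P = €7.35/€99.13 = 0.074145

7.41%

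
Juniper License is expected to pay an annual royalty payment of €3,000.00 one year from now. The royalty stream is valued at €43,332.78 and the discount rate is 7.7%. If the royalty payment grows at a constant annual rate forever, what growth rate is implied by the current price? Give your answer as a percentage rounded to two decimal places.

P = D₁/(r−g) ⇒ g = r − D₁/P = 0.077 − €3,000.00/€43,332.78 = 0.007768

0.78%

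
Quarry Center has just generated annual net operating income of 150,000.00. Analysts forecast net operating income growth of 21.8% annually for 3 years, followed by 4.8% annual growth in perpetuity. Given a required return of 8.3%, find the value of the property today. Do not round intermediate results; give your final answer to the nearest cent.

6960921.26

D_1 = 182700.00000
D_2 = 222528.60000
D_3 = 271039.83480
Terminal value at year 3: TV = D_3×(1+g_2)/(r−g_2) = 284049.74687/0.035 = 8115707.05344
P_0 = D_1/(1+r)^1 + D_2/(1+r)^2 + D_3/(1+r)^3 + TV/(1+r)^3
    = 168698.06094 + 189726.90510 + 213377.07333 + 6389119.22427 = 6960921.26365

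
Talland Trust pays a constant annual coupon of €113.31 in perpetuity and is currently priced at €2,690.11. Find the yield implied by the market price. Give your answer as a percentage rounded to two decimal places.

P = C/r ⇒ r = C/P = €113.31/€2,690.11 = 0.042121

4.21%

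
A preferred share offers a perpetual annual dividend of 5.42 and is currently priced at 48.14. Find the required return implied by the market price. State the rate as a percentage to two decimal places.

11.26%

P = C/r ⇒ r = C/P = 5.42/48.14 = 0.112588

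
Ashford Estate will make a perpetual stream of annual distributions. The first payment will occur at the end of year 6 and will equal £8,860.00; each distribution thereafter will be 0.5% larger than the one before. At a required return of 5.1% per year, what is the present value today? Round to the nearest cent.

£150197.36

Value at end of year 5: C₁ / (r − g) = £8,860.00 / (0.051 − 0.005) = £192,608.6957
Discount to today: PV = £192,608.6957 / (1 + 0.051)^5 = £192,608.6957 / 1.282371 = £150,197.36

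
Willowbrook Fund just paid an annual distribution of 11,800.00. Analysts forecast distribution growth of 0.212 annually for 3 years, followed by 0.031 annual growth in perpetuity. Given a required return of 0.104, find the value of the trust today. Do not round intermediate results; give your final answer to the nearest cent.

D_1 = 14301.60000
D_2 = 17333.53920
D_3 = 21008.24951
Terminal value at year 3: TV = D_3×(1+g_2)/(r−g_2) = 21659.50525/0.073 = 296705.55130
P_0 = D_1/(1+r)^1 + D_2/(1+r)^2 + D_3/(1+r)^3 + TV/(1+r)^3
    = 12954.34783 + 14221.62098 + 15612.86651 + 220505.00515 = 263293.84047

263293.84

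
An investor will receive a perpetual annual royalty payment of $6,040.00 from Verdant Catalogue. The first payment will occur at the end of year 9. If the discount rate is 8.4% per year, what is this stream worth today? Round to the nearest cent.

$37715.81

Value at end of year 8: C / r = $6,040.00 / 0.084 = $71,904.7619
Discount to today: PV = $71,904.7619 / (1 + 0.084)^8 = $71,904.7619 / 1.906489 = $37,715.81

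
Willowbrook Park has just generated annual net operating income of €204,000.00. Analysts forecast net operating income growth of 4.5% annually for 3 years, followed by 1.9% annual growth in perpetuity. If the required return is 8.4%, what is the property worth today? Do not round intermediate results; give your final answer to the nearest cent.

D_1 = 213180.00000
D_2 = 222773.10000
D_3 = 232797.88950
Terminal value at year 3: TV = D_3×(1+g_2)/(r−g_2) = 237221.04940/0.065 = 3649554.60616
P_0 = D_1/(1+r)^1 + D_2/(1+r)^2 + D_3/(1+r)^3 + TV/(1+r)^3
    = 196660.51661 + 189585.09211 + 182764.22625 + 2865180.71621 = 3434190.55118

€3434190.55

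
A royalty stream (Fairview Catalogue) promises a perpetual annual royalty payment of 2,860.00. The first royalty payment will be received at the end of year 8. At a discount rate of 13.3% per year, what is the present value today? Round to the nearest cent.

Value at end of year 7: C / r = 2,860.00 / 0.133 = 21,503.7594
Discount to today: PV = 21,503.7594 / (1 + 0.133)^7 = 21,503.7594 / 2.396676 = 8,972.33

8972.33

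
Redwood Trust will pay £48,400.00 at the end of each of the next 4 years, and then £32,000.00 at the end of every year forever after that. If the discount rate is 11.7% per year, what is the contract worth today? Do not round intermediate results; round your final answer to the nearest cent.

PV of 4-year annuity: £48,400.00 × [1 − (1+0.117)^−4] / 0.117 = 147941.40790
Perpetuity value at year 4: £32,000.00 / 0.117 = 273504.27350
PV of perpetuity: 273504.27350 / (1+0.117)^4 = 175691.77242
Total PV = 147941.40790 + 175691.77242 = 323633.18031

£323633.18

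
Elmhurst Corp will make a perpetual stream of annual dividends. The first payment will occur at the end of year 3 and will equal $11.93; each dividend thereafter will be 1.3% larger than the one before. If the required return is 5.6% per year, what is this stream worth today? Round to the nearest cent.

Value at end of year 2: C₁ / (r − g) = $11.93 / (0.056 − 0.013) = $277.4419
Discount to today: PV = $277.4419 / (1 + 0.056)^2 = $277.4419 / 1.115136 = $248.80

$248.80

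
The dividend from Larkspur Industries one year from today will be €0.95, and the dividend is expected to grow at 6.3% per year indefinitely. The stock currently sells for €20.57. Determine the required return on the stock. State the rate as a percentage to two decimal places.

P = D₁/(r − g) ⇒ r = D₁/P + g = €0.9500/€20.57 + 0.063 = 0.046184 + 0.063 = 0.109184

10.92%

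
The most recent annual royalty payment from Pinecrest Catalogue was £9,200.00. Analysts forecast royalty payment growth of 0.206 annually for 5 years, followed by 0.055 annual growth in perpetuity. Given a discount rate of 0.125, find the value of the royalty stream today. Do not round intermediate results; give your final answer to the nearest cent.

D_1 = 11095.20000
D_2 = 13380.81120
D_3 = 16137.25831
D_4 = 19461.53352
D_5 = 23470.60942
Terminal value at year 5: TV = D_5×(1+g_2)/(r−g_2) = 24761.49294/0.07 = 353735.61345
P_0 = D_1/(1+r)^1 + D_2/(1+r)^2 + D_3/(1+r)^3 + D_4/(1+r)^4 + D_5/(1+r)^5 + TV/(1+r)^5
    = 9862.40000 + 10572.49280 + 11333.71228 + 12149.73957 + 13024.52081 + 196298.13513 = 253241.00060

£253241.00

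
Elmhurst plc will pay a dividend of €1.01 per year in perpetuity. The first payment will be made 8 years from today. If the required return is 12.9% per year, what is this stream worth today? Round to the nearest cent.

Value at end of year 7: C / r = €1.01 / 0.129 = €7.8295
Discount to today: PV = €7.8295 / (1 + 0.129)^7 = €7.8295 / 2.338070 = €3.35

€3.35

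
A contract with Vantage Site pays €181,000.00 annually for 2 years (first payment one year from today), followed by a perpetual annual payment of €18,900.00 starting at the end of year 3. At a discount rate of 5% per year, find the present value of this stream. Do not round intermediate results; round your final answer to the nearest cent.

€679410.43

PV of 2-year annuity: €181,000.00 × [1 − (1+0.05)^−2] / 0.05 = 336553.28798
Perpetuity value at year 2: €18,900.00 / 0.05 = 378000.00000
PV of perpetuity: 378000.00000 / (1+0.05)^2 = 342857.14286
Total PV = 336553.28798 + 342857.14286 = 679410.43084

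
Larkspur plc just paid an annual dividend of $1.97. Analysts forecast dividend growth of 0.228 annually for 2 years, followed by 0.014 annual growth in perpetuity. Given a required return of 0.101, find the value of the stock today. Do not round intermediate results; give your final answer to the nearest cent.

D_1 = 2.41916
D_2 = 2.97073
Terminal value at year 2: TV = D_2×(1+g_2)/(r−g_2) = 3.01232/0.087 = 34.62435
P_0 = D_1/(1+r)^1 + D_2/(1+r)^2 + TV/(1+r)^2
    = 2.19724 + 2.45069 + 28.56321 = 33.21114

$33.21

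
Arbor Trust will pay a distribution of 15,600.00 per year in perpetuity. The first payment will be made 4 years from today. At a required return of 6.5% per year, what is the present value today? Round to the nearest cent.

Value at end of year 3: C / r = 15,600.00 / 0.065 = 240,000.0000
Discount to today: PV = 240,000.0000 / (1 + 0.065)^3 = 240,000.0000 / 1.207950 = 198,683.78

198683.78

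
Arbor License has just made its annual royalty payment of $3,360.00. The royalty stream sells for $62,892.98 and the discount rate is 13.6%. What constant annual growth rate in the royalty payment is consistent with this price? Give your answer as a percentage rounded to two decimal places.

P = D₀(1+g)/(r−g) ⇒ P(r−g) = D₀(1+g) ⇒ g(P+D₀) = P·r − D₀
g = (P·r − D₀)/(P + D₀) = ($62,892.98×0.136 − $3,360.00) / ($62,892.98 + $3,360.00) = 0.078388

7.84%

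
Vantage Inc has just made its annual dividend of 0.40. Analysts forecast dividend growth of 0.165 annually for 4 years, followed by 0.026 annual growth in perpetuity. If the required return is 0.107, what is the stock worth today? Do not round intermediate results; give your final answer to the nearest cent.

8.04

D_1 = 0.46600
D_2 = 0.54289
D_3 = 0.63247
D_4 = 0.73682
Terminal value at year 4: TV = D_4×(1+g_2)/(r−g_2) = 0.75598/0.081 = 9.33310
P_0 = D_1/(1+r)^1 + D_2/(1+r)^2 + D_3/(1+r)^3 + D_4/(1+r)^4 + TV/(1+r)^4
    = 0.42096 + 0.44301 + 0.46622 + 0.49065 + 6.21492 = 8.03577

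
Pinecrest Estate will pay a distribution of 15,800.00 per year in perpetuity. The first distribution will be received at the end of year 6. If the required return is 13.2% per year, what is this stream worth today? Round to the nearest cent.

Value at end of year 5: C / r = 15,800.00 / 0.132 = 119,696.9697
Discount to today: PV = 119,696.9697 / (1 + 0.132)^5 = 119,696.9697 / 1.858798 = 64,394.83

64394.83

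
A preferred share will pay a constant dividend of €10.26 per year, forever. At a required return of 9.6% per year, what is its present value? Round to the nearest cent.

€106.88

Level perpetuity: PV = C / r = €10.26 / 0.096 = €106.88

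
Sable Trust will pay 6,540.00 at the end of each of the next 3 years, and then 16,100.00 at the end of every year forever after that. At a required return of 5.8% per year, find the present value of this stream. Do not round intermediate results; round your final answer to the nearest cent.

251937.36

PV of 3-year annuity: 6,540.00 × [1 − (1+0.058)^−3] / 0.058 = 17546.38748
Perpetuity value at year 3: 16,100.00 / 0.058 = 277586.20690
PV of perpetuity: 277586.20690 / (1+0.058)^3 = 234390.97165
Total PV = 17546.38748 + 234390.97165 = 251937.35914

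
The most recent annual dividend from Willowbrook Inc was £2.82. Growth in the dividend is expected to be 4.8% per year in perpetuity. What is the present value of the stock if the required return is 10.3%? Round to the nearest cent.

D₁ = D₀ × (1 + g) = £2.82 × 1.048 = £2.9554
Growing perpetuity: P = D₁ / (r − g) = £2.9554 / (0.103 − 0.048) = £53.73

£53.73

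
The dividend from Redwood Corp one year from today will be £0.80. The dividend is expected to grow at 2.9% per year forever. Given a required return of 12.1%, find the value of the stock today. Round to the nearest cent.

£8.70

Growing perpetuity: P = D₁ / (r − g) = £0.8000 / (0.121 − 0.029) = £8.70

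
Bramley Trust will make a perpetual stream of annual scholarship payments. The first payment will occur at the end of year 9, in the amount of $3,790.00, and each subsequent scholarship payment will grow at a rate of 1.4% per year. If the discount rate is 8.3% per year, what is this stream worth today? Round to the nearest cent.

Value at end of year 8: C₁ / (r − g) = $3,790.00 / (0.083 − 0.014) = $54,927.5362
Discount to today: PV = $54,927.5362 / (1 + 0.083)^8 = $54,927.5362 / 1.892464 = $29,024.35

$29024.35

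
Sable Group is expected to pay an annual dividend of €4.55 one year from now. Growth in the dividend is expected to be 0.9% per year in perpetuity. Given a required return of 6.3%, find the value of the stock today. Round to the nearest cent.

Growing perpetuity: P = D₁ / (r − g) = €4.5500 / (0.063 − 0.009) = €84.26

€84.26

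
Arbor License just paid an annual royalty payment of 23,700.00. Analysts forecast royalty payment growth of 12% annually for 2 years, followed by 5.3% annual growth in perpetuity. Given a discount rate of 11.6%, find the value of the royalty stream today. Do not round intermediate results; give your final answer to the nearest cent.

446628.43

D_1 = 26544.00000
D_2 = 29729.28000
Terminal value at year 2: TV = D_2×(1+g_2)/(r−g_2) = 31304.93184/0.063 = 496903.68000
P_0 = D_1/(1+r)^1 + D_2/(1+r)^2 + TV/(1+r)^2
    = 23784.94624 + 23870.19694 + 398973.29171 = 446628.43489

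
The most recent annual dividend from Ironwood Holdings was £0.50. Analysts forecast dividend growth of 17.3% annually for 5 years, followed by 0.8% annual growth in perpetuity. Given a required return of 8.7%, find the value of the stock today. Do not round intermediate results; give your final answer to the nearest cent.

D_1 = 0.58650
D_2 = 0.68796
D_3 = 0.80698
D_4 = 0.94659
D_5 = 1.11035
Terminal value at year 5: TV = D_5×(1+g_2)/(r−g_2) = 1.11923/0.079 = 14.16751
P_0 = D_1/(1+r)^1 + D_2/(1+r)^2 + D_3/(1+r)^3 + D_4/(1+r)^4 + D_5/(1+r)^5 + TV/(1+r)^5
    = 0.53956 + 0.58225 + 0.62831 + 0.67802 + 0.73167 + 9.33568 = 12.49548

£12.50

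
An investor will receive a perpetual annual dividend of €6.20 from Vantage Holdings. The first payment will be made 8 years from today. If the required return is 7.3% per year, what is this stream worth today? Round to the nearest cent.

€51.86

Value at end of year 7: C / r = €6.20 / 0.073 = €84.9315
Discount to today: PV = €84.9315 / (1 + 0.073)^7 = €84.9315 / 1.637563 = €51.86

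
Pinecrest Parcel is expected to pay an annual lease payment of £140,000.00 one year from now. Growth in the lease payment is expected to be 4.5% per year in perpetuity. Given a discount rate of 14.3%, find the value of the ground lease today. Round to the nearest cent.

Growing perpetuity: P = D₁ / (r − g) = £140,000.0000 / (0.143 − 0.045) = £1,428,571.43

£1428571.43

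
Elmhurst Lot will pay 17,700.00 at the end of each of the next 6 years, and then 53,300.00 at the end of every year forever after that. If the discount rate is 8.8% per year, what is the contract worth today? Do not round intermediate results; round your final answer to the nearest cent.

PV of 6-year annuity: 17,700.00 × [1 − (1+0.088)^−6] / 0.088 = 79876.45909
Perpetuity value at year 6: 53,300.00 / 0.088 = 605681.81818
PV of perpetuity: 605681.81818 / (1+0.088)^6 = 365149.88206
Total PV = 79876.45909 + 365149.88206 = 445026.34115

445026.34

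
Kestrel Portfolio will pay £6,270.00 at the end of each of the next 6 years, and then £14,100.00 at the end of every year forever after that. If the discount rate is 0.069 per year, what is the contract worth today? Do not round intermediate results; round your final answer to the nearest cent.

£166910.32

PV of 6-year annuity: £6,270.00 × [1 − (1+0.069)^−6] / 0.069 = 29978.68966
Perpetuity value at year 6: £14,100.00 / 0.069 = 204347.82609
PV of perpetuity: 204347.82609 / (1+0.069)^6 = 136931.63402
Total PV = 29978.68966 + 136931.63402 = 166910.32368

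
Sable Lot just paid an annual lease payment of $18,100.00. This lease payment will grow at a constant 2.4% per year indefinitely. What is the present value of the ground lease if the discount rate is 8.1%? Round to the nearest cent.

D₁ = D₀ × (1 + g) = $18,100.00 × 1.024 = $18,534.4000
Growing perpetuity: P = D₁ / (r − g) = $18,534.4000 / (0.081 − 0.024) = $325,164.91

$325164.91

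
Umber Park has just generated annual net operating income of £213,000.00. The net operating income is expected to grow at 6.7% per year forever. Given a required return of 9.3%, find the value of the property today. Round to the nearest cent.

D₁ = D₀ × (1 + g) = £213,000.00 × 1.067 = £227,271.0000
Growing perpetuity: P = D₁ / (r − g) = £227,271.0000 / (0.093 − 0.067) = £8,741,192.31

£8741192.31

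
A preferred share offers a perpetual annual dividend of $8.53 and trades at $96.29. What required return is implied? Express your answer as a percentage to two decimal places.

8.86%

P = C/r ⇒ r = C/P = $8.53/$96.29 = 0.088587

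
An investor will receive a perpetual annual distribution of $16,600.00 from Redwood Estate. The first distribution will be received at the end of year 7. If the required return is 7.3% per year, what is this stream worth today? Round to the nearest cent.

Value at end of year 6: C / r = $16,600.00 / 0.073 = $227,397.2603
Discount to today: PV = $227,397.2603 / (1 + 0.073)^6 = $227,397.2603 / 1.526154 = $149,000.22

$149000.22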